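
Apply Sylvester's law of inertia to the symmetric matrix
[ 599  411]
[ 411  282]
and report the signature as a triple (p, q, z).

step 0: pivot 599 → sign +
step 1: pivot -3/599 → sign −
signature = (1, 1, 0)

Answer: (1, 1, 0)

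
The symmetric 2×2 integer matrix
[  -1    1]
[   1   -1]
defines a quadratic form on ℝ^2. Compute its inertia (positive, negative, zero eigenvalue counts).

step 0: pivot -1 → sign −
step 1: row/col 1 already zero → sign 0
signature = (0, 1, 1)

Answer: (0, 1, 1)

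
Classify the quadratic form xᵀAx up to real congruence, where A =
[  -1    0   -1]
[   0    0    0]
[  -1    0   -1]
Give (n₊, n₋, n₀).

step 0: pivot -1 → sign −
step 1: row/col 1 already zero → sign 0
step 2: row/col 2 already zero → sign 0
signature = (0, 1, 2)

Answer: (0, 1, 2)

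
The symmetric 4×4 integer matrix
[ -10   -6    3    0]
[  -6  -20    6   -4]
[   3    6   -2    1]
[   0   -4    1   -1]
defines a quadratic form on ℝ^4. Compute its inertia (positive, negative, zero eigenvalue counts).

Answer: (0, 3, 1)

Derivation:
step 0: pivot -10 → sign −
step 1: pivot -82/5 → sign −
step 2: pivot -1/41 → sign −
step 3: row/col 3 already zero → sign 0
signature = (0, 3, 1)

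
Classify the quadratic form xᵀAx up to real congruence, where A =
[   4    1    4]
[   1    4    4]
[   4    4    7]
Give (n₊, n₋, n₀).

Answer: (3, 0, 0)

Derivation:
step 0: pivot 4 → sign +
step 1: pivot 15/4 → sign +
step 2: pivot 3/5 → sign +
signature = (3, 0, 0)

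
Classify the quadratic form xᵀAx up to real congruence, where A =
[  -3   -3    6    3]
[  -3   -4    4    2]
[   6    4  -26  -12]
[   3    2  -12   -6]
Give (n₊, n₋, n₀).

Answer: (0, 4, 0)

Derivation:
step 0: pivot -3 → sign −
step 1: pivot -1 → sign −
step 2: pivot -10 → sign −
step 3: pivot -2/5 → sign −
signature = (0, 4, 0)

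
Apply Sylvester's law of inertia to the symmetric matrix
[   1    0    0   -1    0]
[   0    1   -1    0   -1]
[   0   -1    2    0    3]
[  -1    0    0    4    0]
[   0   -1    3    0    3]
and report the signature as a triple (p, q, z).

Answer: (4, 1, 0)

Derivation:
step 0: pivot 1 → sign +
step 1: pivot 1 → sign +
step 2: pivot 1 → sign +
step 3: pivot 3 → sign +
step 4: pivot -2 → sign −
signature = (4, 1, 0)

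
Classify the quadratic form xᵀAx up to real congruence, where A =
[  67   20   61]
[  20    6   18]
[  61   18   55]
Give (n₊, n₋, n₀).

step 0: pivot 67 → sign +
step 1: pivot 2/67 → sign +
step 2: pivot -2 → sign −
signature = (2, 1, 0)

Answer: (2, 1, 0)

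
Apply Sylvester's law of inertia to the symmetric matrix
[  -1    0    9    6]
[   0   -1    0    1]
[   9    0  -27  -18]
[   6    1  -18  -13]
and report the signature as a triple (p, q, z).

step 0: pivot -1 → sign −
step 1: pivot -1 → sign −
step 2: pivot 54 → sign +
step 3: row/col 3 already zero → sign 0
signature = (1, 2, 1)

Answer: (1, 2, 1)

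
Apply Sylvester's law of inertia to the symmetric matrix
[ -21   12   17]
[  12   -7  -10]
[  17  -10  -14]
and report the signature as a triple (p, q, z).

step 0: pivot -21 → sign −
step 1: pivot -1/7 → sign −
step 2: pivot 1/3 → sign +
signature = (1, 2, 0)

Answer: (1, 2, 0)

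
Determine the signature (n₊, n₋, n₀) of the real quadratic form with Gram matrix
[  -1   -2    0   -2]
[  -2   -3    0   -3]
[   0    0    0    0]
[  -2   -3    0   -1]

step 0: pivot -1 → sign −
step 1: pivot 1 → sign +
step 2: pivot 2 → sign +
step 3: row/col 3 already zero → sign 0
signature = (2, 1, 1)

Answer: (2, 1, 1)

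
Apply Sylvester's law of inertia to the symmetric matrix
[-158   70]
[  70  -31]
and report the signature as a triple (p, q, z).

step 0: pivot -158 → sign −
step 1: pivot 1/79 → sign +
signature = (1, 1, 0)

Answer: (1, 1, 0)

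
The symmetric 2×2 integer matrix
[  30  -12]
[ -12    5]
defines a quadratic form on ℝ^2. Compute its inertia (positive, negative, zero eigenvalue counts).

Answer: (2, 0, 0)

Derivation:
step 0: pivot 30 → sign +
step 1: pivot 1/5 → sign +
signature = (2, 0, 0)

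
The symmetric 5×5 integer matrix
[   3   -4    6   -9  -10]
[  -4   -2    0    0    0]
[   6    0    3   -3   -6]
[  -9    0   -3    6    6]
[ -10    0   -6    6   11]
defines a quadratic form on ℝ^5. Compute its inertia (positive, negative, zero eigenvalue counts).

Answer: (2, 2, 1)

Derivation:
step 0: pivot 3 → sign +
step 1: pivot -22/3 → sign −
step 2: pivot -3/11 → sign −
step 3: pivot 12 → sign +
step 4: row/col 4 already zero → sign 0
signature = (2, 2, 1)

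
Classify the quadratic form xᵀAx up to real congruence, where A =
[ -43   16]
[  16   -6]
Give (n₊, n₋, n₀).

Answer: (0, 2, 0)

Derivation:
step 0: pivot -43 → sign −
step 1: pivot -2/43 → sign −
signature = (0, 2, 0)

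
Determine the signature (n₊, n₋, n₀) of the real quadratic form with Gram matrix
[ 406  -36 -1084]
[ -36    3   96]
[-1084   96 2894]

step 0: pivot 406 → sign +
step 1: pivot -39/203 → sign −
step 2: pivot -2/13 → sign −
signature = (1, 2, 0)

Answer: (1, 2, 0)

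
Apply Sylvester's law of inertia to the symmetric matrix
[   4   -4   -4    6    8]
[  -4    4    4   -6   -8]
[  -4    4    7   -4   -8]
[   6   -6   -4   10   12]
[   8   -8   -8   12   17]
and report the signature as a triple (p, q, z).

Answer: (3, 1, 1)

Derivation:
step 0: pivot 4 → sign +
step 1: pivot 3 → sign +
step 2: pivot -1/3 → sign −
step 3: pivot 1 → sign +
step 4: row/col 4 already zero → sign 0
signature = (3, 1, 1)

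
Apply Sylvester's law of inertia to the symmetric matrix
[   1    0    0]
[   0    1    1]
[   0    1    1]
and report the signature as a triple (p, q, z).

Answer: (2, 0, 1)

Derivation:
step 0: pivot 1 → sign +
step 1: pivot 1 → sign +
step 2: row/col 2 already zero → sign 0
signature = (2, 0, 1)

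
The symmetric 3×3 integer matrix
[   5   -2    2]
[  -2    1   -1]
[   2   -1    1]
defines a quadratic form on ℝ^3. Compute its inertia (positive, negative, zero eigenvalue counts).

Answer: (2, 0, 1)

Derivation:
step 0: pivot 5 → sign +
step 1: pivot 1/5 → sign +
step 2: row/col 2 already zero → sign 0
signature = (2, 0, 1)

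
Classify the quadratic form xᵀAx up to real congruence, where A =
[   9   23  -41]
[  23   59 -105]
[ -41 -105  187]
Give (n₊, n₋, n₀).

step 0: pivot 9 → sign +
step 1: pivot 2/9 → sign +
step 2: row/col 2 already zero → sign 0
signature = (2, 0, 1)

Answer: (2, 0, 1)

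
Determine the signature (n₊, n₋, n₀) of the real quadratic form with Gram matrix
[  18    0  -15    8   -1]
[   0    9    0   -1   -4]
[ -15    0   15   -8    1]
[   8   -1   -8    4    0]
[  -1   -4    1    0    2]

Answer: (4, 1, 0)

Derivation:
step 0: pivot 18 → sign +
step 1: pivot 9 → sign +
step 2: pivot 5/2 → sign +
step 3: pivot -17/45 → sign −
step 4: pivot 3/17 → sign +
signature = (4, 1, 0)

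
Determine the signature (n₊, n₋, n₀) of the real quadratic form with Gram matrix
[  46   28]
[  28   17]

Answer: (1, 1, 0)

Derivation:
step 0: pivot 46 → sign +
step 1: pivot -1/23 → sign −
signature = (1, 1, 0)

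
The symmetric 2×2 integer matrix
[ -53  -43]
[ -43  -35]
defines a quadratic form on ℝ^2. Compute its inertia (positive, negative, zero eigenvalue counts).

Answer: (0, 2, 0)

Derivation:
step 0: pivot -53 → sign −
step 1: pivot -6/53 → sign −
signature = (0, 2, 0)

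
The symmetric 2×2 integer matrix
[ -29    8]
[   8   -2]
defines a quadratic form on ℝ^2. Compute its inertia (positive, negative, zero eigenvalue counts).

step 0: pivot -29 → sign −
step 1: pivot 6/29 → sign +
signature = (1, 1, 0)

Answer: (1, 1, 0)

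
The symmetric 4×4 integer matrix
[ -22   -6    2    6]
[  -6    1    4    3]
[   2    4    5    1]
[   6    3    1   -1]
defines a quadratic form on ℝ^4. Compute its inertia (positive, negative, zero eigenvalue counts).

step 0: pivot -22 → sign −
step 1: pivot 29/11 → sign +
step 2: pivot 19/29 → sign +
step 3: pivot -3/19 → sign −
signature = (2, 2, 0)

Answer: (2, 2, 0)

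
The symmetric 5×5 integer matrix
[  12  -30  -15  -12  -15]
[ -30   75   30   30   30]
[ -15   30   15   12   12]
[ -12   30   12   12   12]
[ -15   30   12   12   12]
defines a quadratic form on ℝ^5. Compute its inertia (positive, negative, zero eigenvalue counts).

step 0: pivot 12 → sign +
step 1: pivot -15/4 → sign −
step 2: pivot 15 → sign +
step 3: pivot 3 → sign +
step 4: row/col 4 already zero → sign 0
signature = (3, 1, 1)

Answer: (3, 1, 1)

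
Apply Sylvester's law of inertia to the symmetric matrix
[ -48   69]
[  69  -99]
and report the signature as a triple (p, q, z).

Answer: (1, 1, 0)

Derivation:
step 0: pivot -48 → sign −
step 1: pivot 3/16 → sign +
signature = (1, 1, 0)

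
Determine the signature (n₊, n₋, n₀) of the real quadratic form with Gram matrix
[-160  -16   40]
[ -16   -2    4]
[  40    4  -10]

Answer: (0, 2, 1)

Derivation:
step 0: pivot -160 → sign −
step 1: pivot -2/5 → sign −
step 2: row/col 2 already zero → sign 0
signature = (0, 2, 1)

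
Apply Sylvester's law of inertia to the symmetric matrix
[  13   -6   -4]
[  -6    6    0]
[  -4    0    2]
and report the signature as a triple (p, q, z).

Answer: (2, 1, 0)

Derivation:
step 0: pivot 13 → sign +
step 1: pivot 42/13 → sign +
step 2: pivot -2/7 → sign −
signature = (2, 1, 0)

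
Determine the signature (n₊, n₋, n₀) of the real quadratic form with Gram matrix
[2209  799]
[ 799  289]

Answer: (1, 0, 1)

Derivation:
step 0: pivot 2209 → sign +
step 1: row/col 1 already zero → sign 0
signature = (1, 0, 1)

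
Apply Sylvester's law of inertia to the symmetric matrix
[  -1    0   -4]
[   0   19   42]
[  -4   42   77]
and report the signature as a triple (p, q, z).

Answer: (2, 1, 0)

Derivation:
step 0: pivot -1 → sign −
step 1: pivot 19 → sign +
step 2: pivot 3/19 → sign +
signature = (2, 1, 0)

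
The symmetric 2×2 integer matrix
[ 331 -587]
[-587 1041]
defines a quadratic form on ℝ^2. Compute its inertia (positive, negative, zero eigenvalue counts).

step 0: pivot 331 → sign +
step 1: pivot 2/331 → sign +
signature = (2, 0, 0)

Answer: (2, 0, 0)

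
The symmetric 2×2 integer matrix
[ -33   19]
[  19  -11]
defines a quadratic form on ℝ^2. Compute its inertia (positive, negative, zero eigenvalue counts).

Answer: (0, 2, 0)

Derivation:
step 0: pivot -33 → sign −
step 1: pivot -2/33 → sign −
signature = (0, 2, 0)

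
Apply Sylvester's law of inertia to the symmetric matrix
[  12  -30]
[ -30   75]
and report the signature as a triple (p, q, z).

Answer: (1, 0, 1)

Derivation:
step 0: pivot 12 → sign +
step 1: row/col 1 already zero → sign 0
signature = (1, 0, 1)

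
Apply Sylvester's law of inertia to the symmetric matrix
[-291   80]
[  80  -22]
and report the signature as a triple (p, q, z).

Answer: (0, 2, 0)

Derivation:
step 0: pivot -291 → sign −
step 1: pivot -2/291 → sign −
signature = (0, 2, 0)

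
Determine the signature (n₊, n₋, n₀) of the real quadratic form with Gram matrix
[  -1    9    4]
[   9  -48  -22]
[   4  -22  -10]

step 0: pivot -1 → sign −
step 1: pivot 33 → sign +
step 2: pivot 2/33 → sign +
signature = (2, 1, 0)

Answer: (2, 1, 0)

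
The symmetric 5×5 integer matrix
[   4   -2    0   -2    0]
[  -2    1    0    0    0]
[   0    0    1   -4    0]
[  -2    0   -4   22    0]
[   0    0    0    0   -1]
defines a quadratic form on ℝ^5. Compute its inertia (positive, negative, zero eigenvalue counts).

step 0: pivot 4 → sign +
step 1: pivot 1 → sign +
step 2: pivot 5 → sign +
step 3: pivot -1/5 → sign −
step 4: pivot -1 → sign −
signature = (3, 2, 0)

Answer: (3, 2, 0)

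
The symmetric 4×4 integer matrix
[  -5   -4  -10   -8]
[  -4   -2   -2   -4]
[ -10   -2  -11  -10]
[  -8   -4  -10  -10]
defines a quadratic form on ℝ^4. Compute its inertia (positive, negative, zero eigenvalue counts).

step 0: pivot -5 → sign −
step 1: pivot 6/5 → sign +
step 2: pivot -21 → sign −
step 3: pivot -2/7 → sign −
signature = (1, 3, 0)

Answer: (1, 3, 0)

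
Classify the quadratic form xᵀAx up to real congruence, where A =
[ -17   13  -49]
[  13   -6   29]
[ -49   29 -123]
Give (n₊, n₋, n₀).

Answer: (2, 1, 0)

Derivation:
step 0: pivot -17 → sign −
step 1: pivot 67/17 → sign +
step 2: pivot 2/67 → sign +
signature = (2, 1, 0)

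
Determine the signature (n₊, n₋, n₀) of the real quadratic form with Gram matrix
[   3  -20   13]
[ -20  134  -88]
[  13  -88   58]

step 0: pivot 3 → sign +
step 1: pivot 2/3 → sign +
step 2: pivot -1 → sign −
signature = (2, 1, 0)

Answer: (2, 1, 0)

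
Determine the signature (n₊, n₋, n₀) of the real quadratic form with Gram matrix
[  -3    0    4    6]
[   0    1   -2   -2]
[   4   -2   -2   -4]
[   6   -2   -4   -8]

Answer: (1, 2, 1)

Derivation:
step 0: pivot -3 → sign −
step 1: pivot 1 → sign +
step 2: pivot -2/3 → sign −
step 3: row/col 3 already zero → sign 0
signature = (1, 2, 1)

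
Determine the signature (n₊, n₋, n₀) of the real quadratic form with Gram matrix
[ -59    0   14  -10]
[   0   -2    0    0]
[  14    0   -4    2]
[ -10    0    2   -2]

step 0: pivot -59 → sign −
step 1: pivot -2 → sign −
step 2: pivot -40/59 → sign −
step 3: pivot -1/10 → sign −
signature = (0, 4, 0)

Answer: (0, 4, 0)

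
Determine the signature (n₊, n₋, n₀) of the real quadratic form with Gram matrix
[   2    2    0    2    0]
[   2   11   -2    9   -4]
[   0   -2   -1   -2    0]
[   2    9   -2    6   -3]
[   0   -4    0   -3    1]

step 0: pivot 2 → sign +
step 1: pivot 9 → sign +
step 2: pivot -13/9 → sign −
step 3: pivot -17/13 → sign −
step 4: pivot -2/17 → sign −
signature = (2, 3, 0)

Answer: (2, 3, 0)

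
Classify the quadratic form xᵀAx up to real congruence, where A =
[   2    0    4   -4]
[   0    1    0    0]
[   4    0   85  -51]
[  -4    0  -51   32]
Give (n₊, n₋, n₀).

step 0: pivot 2 → sign +
step 1: pivot 1 → sign +
step 2: pivot 77 → sign +
step 3: pivot -1/77 → sign −
signature = (3, 1, 0)

Answer: (3, 1, 0)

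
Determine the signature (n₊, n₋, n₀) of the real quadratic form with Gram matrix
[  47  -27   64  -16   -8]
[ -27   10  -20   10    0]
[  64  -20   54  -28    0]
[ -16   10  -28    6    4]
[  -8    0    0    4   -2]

step 0: pivot 47 → sign +
step 1: pivot -259/47 → sign −
step 2: pivot 4626/259 → sign +
step 3: pivot -30/257 → sign −
step 4: pivot -2/45 → sign −
signature = (2, 3, 0)

Answer: (2, 3, 0)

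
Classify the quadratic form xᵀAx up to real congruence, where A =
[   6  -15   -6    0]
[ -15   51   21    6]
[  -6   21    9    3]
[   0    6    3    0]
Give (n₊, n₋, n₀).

step 0: pivot 6 → sign +
step 1: pivot 27/2 → sign +
step 2: pivot 1/3 → sign +
step 3: pivot -3 → sign −
signature = (3, 1, 0)

Answer: (3, 1, 0)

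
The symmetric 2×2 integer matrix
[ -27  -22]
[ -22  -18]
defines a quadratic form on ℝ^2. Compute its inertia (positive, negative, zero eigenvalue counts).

step 0: pivot -27 → sign −
step 1: pivot -2/27 → sign −
signature = (0, 2, 0)

Answer: (0, 2, 0)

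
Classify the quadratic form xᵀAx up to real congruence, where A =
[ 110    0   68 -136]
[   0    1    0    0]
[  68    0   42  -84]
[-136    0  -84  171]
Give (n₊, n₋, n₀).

Answer: (3, 1, 0)

Derivation:
step 0: pivot 110 → sign +
step 1: pivot 1 → sign +
step 2: pivot -2/55 → sign −
step 3: pivot 3 → sign +
signature = (3, 1, 0)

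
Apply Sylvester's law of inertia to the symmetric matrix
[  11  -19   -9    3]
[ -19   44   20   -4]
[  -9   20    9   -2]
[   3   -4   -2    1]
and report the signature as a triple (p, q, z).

step 0: pivot 11 → sign +
step 1: pivot 123/11 → sign +
step 2: pivot -17/123 → sign −
step 3: pivot 1/17 → sign +
signature = (3, 1, 0)

Answer: (3, 1, 0)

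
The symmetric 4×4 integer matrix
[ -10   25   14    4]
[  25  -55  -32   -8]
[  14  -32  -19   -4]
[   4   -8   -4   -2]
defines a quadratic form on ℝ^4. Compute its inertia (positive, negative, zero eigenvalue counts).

Answer: (2, 2, 0)

Derivation:
step 0: pivot -10 → sign −
step 1: pivot 15/2 → sign +
step 2: pivot -3/5 → sign −
step 3: pivot 2/15 → sign +
signature = (2, 2, 0)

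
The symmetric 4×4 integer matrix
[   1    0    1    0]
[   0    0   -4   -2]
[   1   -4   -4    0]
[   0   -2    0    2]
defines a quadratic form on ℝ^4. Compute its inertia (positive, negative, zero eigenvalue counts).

Answer: (3, 1, 0)

Derivation:
step 0: pivot 1 → sign +
step 1: pivot -5 → sign −
step 2: pivot 16/5 → sign +
step 3: pivot 3/4 → sign +
signature = (3, 1, 0)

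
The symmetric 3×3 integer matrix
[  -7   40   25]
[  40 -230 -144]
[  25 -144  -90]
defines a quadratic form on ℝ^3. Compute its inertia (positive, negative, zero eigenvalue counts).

step 0: pivot -7 → sign −
step 1: pivot -10/7 → sign −
step 2: pivot 1/5 → sign +
signature = (1, 2, 0)

Answer: (1, 2, 0)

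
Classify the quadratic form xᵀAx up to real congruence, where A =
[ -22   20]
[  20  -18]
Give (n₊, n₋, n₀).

Answer: (1, 1, 0)

Derivation:
step 0: pivot -22 → sign −
step 1: pivot 2/11 → sign +
signature = (1, 1, 0)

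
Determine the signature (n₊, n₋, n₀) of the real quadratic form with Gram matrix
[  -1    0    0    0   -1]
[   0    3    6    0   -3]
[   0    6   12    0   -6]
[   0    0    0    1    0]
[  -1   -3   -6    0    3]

step 0: pivot -1 → sign −
step 1: pivot 3 → sign +
step 2: pivot 1 → sign +
step 3: pivot 1 → sign +
step 4: row/col 4 already zero → sign 0
signature = (3, 1, 1)

Answer: (3, 1, 1)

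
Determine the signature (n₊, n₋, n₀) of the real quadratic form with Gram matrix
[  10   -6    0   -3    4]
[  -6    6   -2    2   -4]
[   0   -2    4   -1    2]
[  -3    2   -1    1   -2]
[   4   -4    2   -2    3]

Answer: (4, 1, 0)

Derivation:
step 0: pivot 10 → sign +
step 1: pivot 12/5 → sign +
step 2: pivot 7/3 → sign +
step 3: pivot -3/14 → sign −
step 4: pivot 1 → sign +
signature = (4, 1, 0)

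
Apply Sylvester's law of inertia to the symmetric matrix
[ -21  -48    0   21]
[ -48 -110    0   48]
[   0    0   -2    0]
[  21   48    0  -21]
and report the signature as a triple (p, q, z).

Answer: (0, 3, 1)

Derivation:
step 0: pivot -21 → sign −
step 1: pivot -2/7 → sign −
step 2: pivot -2 → sign −
step 3: row/col 3 already zero → sign 0
signature = (0, 3, 1)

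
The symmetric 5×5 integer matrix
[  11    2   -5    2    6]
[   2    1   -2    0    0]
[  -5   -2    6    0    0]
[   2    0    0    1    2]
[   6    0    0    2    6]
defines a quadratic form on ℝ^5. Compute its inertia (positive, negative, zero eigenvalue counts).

step 0: pivot 11 → sign +
step 1: pivot 7/11 → sign +
step 2: pivot 13/7 → sign +
step 3: pivot 5/13 → sign +
step 4: pivot 2/5 → sign +
signature = (5, 0, 0)

Answer: (5, 0, 0)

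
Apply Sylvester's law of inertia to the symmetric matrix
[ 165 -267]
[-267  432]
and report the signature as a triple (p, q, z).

step 0: pivot 165 → sign +
step 1: pivot -3/55 → sign −
signature = (1, 1, 0)

Answer: (1, 1, 0)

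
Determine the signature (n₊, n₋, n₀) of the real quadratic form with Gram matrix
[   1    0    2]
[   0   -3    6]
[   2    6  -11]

step 0: pivot 1 → sign +
step 1: pivot -3 → sign −
step 2: pivot -3 → sign −
signature = (1, 2, 0)

Answer: (1, 2, 0)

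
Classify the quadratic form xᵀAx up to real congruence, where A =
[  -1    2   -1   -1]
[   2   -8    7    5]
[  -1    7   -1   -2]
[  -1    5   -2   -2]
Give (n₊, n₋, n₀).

Answer: (2, 2, 0)

Derivation:
step 0: pivot -1 → sign −
step 1: pivot -4 → sign −
step 2: pivot 25/4 → sign +
step 3: pivot 1/25 → sign +
signature = (2, 2, 0)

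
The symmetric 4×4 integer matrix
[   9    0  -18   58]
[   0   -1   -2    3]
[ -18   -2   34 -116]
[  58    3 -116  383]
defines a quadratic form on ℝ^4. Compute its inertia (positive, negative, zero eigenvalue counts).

step 0: pivot 9 → sign +
step 1: pivot -1 → sign −
step 2: pivot 2 → sign +
step 3: pivot 2/9 → sign +
signature = (3, 1, 0)

Answer: (3, 1, 0)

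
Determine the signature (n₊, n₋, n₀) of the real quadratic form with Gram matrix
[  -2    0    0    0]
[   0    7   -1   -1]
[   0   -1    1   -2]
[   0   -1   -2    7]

step 0: pivot -2 → sign −
step 1: pivot 7 → sign +
step 2: pivot 6/7 → sign +
step 3: pivot 3/2 → sign +
signature = (3, 1, 0)

Answer: (3, 1, 0)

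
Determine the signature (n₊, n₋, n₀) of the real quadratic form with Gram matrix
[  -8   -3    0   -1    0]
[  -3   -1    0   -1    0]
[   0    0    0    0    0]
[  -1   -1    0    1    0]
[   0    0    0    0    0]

Answer: (1, 2, 2)

Derivation:
step 0: pivot -8 → sign −
step 1: pivot 1/8 → sign +
step 2: pivot -2 → sign −
step 3: row/col 3 already zero → sign 0
step 4: row/col 4 already zero → sign 0
signature = (1, 2, 2)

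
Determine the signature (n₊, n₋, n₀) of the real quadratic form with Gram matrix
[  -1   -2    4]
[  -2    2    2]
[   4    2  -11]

Answer: (1, 2, 0)

Derivation:
step 0: pivot -1 → sign −
step 1: pivot 6 → sign +
step 2: pivot -1 → sign −
signature = (1, 2, 0)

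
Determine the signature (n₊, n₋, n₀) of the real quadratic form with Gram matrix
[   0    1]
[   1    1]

Answer: (1, 1, 0)

Derivation:
step 0: pivot 1 → sign +
step 1: pivot -1 → sign −
signature = (1, 1, 0)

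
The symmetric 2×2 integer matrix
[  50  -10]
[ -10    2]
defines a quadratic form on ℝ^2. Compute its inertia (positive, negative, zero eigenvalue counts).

step 0: pivot 50 → sign +
step 1: row/col 1 already zero → sign 0
signature = (1, 0, 1)

Answer: (1, 0, 1)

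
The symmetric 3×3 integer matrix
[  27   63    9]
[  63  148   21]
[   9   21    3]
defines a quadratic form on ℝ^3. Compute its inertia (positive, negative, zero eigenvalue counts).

step 0: pivot 27 → sign +
step 1: pivot 1 → sign +
step 2: row/col 2 already zero → sign 0
signature = (2, 0, 1)

Answer: (2, 0, 1)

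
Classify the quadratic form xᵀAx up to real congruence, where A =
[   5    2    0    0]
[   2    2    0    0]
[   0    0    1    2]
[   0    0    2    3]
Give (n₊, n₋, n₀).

Answer: (3, 1, 0)

Derivation:
step 0: pivot 5 → sign +
step 1: pivot 6/5 → sign +
step 2: pivot 1 → sign +
step 3: pivot -1 → sign −
signature = (3, 1, 0)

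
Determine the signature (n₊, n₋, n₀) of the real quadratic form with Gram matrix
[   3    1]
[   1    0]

Answer: (1, 1, 0)

Derivation:
step 0: pivot 3 → sign +
step 1: pivot -1/3 → sign −
signature = (1, 1, 0)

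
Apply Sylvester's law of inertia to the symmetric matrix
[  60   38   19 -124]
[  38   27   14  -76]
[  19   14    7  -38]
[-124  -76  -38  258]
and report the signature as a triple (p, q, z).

step 0: pivot 60 → sign +
step 1: pivot 44/15 → sign +
step 2: pivot -59/176 → sign −
step 3: pivot 6/59 → sign +
signature = (3, 1, 0)

Answer: (3, 1, 0)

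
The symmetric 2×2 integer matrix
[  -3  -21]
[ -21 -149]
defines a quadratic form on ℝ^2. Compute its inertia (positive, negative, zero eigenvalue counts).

Answer: (0, 2, 0)

Derivation:
step 0: pivot -3 → sign −
step 1: pivot -2 → sign −
signature = (0, 2, 0)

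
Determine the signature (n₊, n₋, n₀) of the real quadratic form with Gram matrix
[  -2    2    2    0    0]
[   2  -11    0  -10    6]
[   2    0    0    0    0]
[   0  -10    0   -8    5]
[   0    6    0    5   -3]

step 0: pivot -2 → sign −
step 1: pivot -9 → sign −
step 2: pivot 22/9 → sign +
step 3: pivot 12/11 → sign +
step 4: pivot 1/12 → sign +
signature = (3, 2, 0)

Answer: (3, 2, 0)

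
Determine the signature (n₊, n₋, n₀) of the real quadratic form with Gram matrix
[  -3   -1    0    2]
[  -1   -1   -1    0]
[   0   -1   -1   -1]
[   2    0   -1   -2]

step 0: pivot -3 → sign −
step 1: pivot -2/3 → sign −
step 2: pivot 1/2 → sign +
step 3: row/col 3 already zero → sign 0
signature = (1, 2, 1)

Answer: (1, 2, 1)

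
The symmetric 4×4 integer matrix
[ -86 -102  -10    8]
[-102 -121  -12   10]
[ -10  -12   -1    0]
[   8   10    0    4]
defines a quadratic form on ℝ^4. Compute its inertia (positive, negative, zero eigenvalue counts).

step 0: pivot -86 → sign −
step 1: pivot -1/43 → sign −
step 2: pivot 1 → sign +
step 3: row/col 3 already zero → sign 0
signature = (1, 2, 1)

Answer: (1, 2, 1)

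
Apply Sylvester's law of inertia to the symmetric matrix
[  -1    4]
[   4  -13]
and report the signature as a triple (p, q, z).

step 0: pivot -1 → sign −
step 1: pivot 3 → sign +
signature = (1, 1, 0)

Answer: (1, 1, 0)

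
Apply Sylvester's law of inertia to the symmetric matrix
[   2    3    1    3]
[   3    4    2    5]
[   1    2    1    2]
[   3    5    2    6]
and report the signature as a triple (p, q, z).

Answer: (3, 1, 0)

Derivation:
step 0: pivot 2 → sign +
step 1: pivot -1/2 → sign −
step 2: pivot 1 → sign +
step 3: pivot 1 → sign +
signature = (3, 1, 0)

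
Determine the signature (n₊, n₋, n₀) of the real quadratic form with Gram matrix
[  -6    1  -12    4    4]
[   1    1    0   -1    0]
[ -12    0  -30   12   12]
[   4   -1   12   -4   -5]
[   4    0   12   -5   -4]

step 0: pivot -6 → sign −
step 1: pivot 7/6 → sign +
step 2: pivot -66/7 → sign −
step 3: pivot -2/11 → sign −
step 4: pivot 3/2 → sign +
signature = (2, 3, 0)

Answer: (2, 3, 0)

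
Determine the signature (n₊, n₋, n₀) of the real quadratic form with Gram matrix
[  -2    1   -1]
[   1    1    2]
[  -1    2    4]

step 0: pivot -2 → sign −
step 1: pivot 3/2 → sign +
step 2: pivot 3 → sign +
signature = (2, 1, 0)

Answer: (2, 1, 0)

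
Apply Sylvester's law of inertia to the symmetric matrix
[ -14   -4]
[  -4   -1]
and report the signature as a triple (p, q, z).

Answer: (1, 1, 0)

Derivation:
step 0: pivot -14 → sign −
step 1: pivot 1/7 → sign +
signature = (1, 1, 0)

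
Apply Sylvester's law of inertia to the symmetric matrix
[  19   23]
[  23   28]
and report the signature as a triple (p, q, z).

Answer: (2, 0, 0)

Derivation:
step 0: pivot 19 → sign +
step 1: pivot 3/19 → sign +
signature = (2, 0, 0)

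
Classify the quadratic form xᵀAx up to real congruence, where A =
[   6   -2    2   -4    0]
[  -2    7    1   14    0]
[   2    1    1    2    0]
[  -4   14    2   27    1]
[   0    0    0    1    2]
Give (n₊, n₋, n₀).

Answer: (3, 2, 0)

Derivation:
step 0: pivot 6 → sign +
step 1: pivot 19/3 → sign +
step 2: pivot -2/19 → sign −
step 3: pivot -1 → sign −
step 4: pivot 3 → sign +
signature = (3, 2, 0)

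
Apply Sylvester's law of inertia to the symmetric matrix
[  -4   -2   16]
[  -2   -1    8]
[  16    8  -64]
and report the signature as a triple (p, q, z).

Answer: (0, 1, 2)

Derivation:
step 0: pivot -4 → sign −
step 1: row/col 1 already zero → sign 0
step 2: row/col 2 already zero → sign 0
signature = (0, 1, 2)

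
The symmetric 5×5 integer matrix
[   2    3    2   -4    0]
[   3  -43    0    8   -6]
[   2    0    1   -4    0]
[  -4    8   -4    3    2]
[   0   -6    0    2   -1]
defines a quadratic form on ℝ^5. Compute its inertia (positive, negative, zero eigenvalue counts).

Answer: (2, 3, 0)

Derivation:
step 0: pivot 2 → sign +
step 1: pivot -95/2 → sign −
step 2: pivot -77/95 → sign −
step 3: pivot 1/11 → sign +
step 4: pivot -3/7 → sign −
signature = (2, 3, 0)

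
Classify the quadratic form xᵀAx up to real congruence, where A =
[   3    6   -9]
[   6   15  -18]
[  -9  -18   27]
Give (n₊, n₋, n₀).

Answer: (2, 0, 1)

Derivation:
step 0: pivot 3 → sign +
step 1: pivot 3 → sign +
step 2: row/col 2 already zero → sign 0
signature = (2, 0, 1)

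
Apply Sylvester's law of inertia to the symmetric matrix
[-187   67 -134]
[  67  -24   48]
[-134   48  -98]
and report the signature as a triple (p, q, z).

step 0: pivot -187 → sign −
step 1: pivot 1/187 → sign +
step 2: pivot -2 → sign −
signature = (1, 2, 0)

Answer: (1, 2, 0)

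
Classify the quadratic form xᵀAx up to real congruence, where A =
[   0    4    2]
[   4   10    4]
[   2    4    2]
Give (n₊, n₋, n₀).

step 0: pivot 10 → sign +
step 1: pivot -8/5 → sign −
step 2: pivot 1/2 → sign +
signature = (2, 1, 0)

Answer: (2, 1, 0)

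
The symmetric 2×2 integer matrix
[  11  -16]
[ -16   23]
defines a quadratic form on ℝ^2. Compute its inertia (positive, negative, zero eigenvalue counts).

step 0: pivot 11 → sign +
step 1: pivot -3/11 → sign −
signature = (1, 1, 0)

Answer: (1, 1, 0)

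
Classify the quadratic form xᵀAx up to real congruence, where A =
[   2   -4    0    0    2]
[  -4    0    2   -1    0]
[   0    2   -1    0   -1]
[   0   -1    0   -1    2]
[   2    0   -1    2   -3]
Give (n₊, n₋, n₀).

step 0: pivot 2 → sign +
step 1: pivot -8 → sign −
step 2: pivot -1/2 → sign −
step 3: pivot -3/4 → sign −
step 4: row/col 4 already zero → sign 0
signature = (1, 3, 1)

Answer: (1, 3, 1)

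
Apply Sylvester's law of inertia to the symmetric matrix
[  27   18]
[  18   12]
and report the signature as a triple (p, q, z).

Answer: (1, 0, 1)

Derivation:
step 0: pivot 27 → sign +
step 1: row/col 1 already zero → sign 0
signature = (1, 0, 1)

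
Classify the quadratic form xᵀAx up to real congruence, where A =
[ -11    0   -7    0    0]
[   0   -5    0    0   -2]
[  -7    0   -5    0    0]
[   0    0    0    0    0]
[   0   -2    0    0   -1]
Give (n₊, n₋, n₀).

Answer: (0, 4, 1)

Derivation:
step 0: pivot -11 → sign −
step 1: pivot -5 → sign −
step 2: pivot -6/11 → sign −
step 3: pivot -1/5 → sign −
step 4: row/col 4 already zero → sign 0
signature = (0, 4, 1)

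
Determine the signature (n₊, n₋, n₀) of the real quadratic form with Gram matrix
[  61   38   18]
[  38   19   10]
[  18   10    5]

step 0: pivot 61 → sign +
step 1: pivot -285/61 → sign −
step 2: pivot 1/285 → sign +
signature = (2, 1, 0)

Answer: (2, 1, 0)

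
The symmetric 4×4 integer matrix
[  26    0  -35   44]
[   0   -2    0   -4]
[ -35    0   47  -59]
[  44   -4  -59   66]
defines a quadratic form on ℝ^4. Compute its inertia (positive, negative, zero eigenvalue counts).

Answer: (1, 2, 1)

Derivation:
step 0: pivot 26 → sign +
step 1: pivot -2 → sign −
step 2: pivot -3/26 → sign −
step 3: row/col 3 already zero → sign 0
signature = (1, 2, 1)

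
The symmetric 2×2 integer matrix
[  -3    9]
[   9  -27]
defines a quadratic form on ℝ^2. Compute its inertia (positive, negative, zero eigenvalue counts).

Answer: (0, 1, 1)

Derivation:
step 0: pivot -3 → sign −
step 1: row/col 1 already zero → sign 0
signature = (0, 1, 1)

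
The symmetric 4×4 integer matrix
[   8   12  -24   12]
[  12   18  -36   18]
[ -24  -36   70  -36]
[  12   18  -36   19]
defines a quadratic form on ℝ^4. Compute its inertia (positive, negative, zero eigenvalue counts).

step 0: pivot 8 → sign +
step 1: pivot -2 → sign −
step 2: pivot 1 → sign +
step 3: row/col 3 already zero → sign 0
signature = (2, 1, 1)

Answer: (2, 1, 1)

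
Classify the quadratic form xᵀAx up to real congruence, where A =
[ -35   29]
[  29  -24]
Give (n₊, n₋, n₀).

step 0: pivot -35 → sign −
step 1: pivot 1/35 → sign +
signature = (1, 1, 0)

Answer: (1, 1, 0)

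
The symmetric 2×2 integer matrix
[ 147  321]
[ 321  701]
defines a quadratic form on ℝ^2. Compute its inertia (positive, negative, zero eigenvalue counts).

step 0: pivot 147 → sign +
step 1: pivot 2/49 → sign +
signature = (2, 0, 0)

Answer: (2, 0, 0)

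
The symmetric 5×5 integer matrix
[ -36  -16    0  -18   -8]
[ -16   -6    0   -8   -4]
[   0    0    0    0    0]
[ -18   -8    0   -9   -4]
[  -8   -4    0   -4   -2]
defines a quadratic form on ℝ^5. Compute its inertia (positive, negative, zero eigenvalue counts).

step 0: pivot -36 → sign −
step 1: pivot 10/9 → sign +
step 2: pivot -2/5 → sign −
step 3: row/col 3 already zero → sign 0
step 4: row/col 4 already zero → sign 0
signature = (1, 2, 2)

Answer: (1, 2, 2)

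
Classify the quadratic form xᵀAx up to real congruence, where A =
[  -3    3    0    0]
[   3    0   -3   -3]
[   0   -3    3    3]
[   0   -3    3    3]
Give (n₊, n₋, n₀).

Answer: (1, 1, 2)

Derivation:
step 0: pivot -3 → sign −
step 1: pivot 3 → sign +
step 2: row/col 2 already zero → sign 0
step 3: row/col 3 already zero → sign 0
signature = (1, 1, 2)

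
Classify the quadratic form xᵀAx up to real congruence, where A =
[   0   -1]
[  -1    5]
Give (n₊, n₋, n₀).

Answer: (1, 1, 0)

Derivation:
step 0: pivot 5 → sign +
step 1: pivot -1/5 → sign −
signature = (1, 1, 0)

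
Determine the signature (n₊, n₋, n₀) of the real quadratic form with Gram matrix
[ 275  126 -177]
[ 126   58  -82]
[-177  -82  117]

step 0: pivot 275 → sign +
step 1: pivot 74/275 → sign +
step 2: pivot 2/37 → sign +
signature = (3, 0, 0)

Answer: (3, 0, 0)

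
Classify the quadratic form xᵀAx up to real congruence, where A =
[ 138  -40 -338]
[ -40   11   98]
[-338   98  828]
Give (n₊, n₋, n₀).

step 0: pivot 138 → sign +
step 1: pivot -41/69 → sign −
step 2: pivot 6/41 → sign +
signature = (2, 1, 0)

Answer: (2, 1, 0)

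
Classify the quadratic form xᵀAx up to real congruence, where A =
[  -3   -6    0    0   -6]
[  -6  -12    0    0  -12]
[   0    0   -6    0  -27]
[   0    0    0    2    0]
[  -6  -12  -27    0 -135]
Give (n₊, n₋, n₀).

Answer: (1, 3, 1)

Derivation:
step 0: pivot -3 → sign −
step 1: pivot -6 → sign −
step 2: pivot 2 → sign +
step 3: pivot -3/2 → sign −
step 4: row/col 4 already zero → sign 0
signature = (1, 3, 1)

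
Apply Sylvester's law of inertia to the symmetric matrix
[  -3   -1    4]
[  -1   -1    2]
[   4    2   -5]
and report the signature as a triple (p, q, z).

step 0: pivot -3 → sign −
step 1: pivot -2/3 → sign −
step 2: pivot 1 → sign +
signature = (1, 2, 0)

Answer: (1, 2, 0)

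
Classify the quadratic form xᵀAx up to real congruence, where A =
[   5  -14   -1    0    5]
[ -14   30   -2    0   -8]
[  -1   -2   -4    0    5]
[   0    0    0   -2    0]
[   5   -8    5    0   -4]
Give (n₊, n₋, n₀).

step 0: pivot 5 → sign +
step 1: pivot -46/5 → sign −
step 2: pivot -39/23 → sign −
step 3: pivot -2 → sign −
step 4: pivot -3/13 → sign −
signature = (1, 4, 0)

Answer: (1, 4, 0)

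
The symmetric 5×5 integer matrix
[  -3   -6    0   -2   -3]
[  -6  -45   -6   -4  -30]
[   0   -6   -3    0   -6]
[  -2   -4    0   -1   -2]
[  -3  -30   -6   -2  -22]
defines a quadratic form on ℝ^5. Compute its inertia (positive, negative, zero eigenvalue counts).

step 0: pivot -3 → sign −
step 1: pivot -33 → sign −
step 2: pivot -21/11 → sign −
step 3: pivot 1/3 → sign +
step 4: pivot -1/7 → sign −
signature = (1, 4, 0)

Answer: (1, 4, 0)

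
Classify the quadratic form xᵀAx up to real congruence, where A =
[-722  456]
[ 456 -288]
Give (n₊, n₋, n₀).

step 0: pivot -722 → sign −
step 1: row/col 1 already zero → sign 0
signature = (0, 1, 1)

Answer: (0, 1, 1)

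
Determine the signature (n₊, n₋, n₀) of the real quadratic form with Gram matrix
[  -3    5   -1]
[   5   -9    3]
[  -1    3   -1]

Answer: (1, 2, 0)

Derivation:
step 0: pivot -3 → sign −
step 1: pivot -2/3 → sign −
step 2: pivot 2 → sign +
signature = (1, 2, 0)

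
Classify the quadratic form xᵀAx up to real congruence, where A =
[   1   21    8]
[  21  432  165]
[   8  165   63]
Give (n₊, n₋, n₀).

step 0: pivot 1 → sign +
step 1: pivot -9 → sign −
step 2: row/col 2 already zero → sign 0
signature = (1, 1, 1)

Answer: (1, 1, 1)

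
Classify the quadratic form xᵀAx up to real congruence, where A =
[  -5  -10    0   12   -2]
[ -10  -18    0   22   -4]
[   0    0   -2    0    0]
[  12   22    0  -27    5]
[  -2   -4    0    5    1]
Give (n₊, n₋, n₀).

step 0: pivot -5 → sign −
step 1: pivot 2 → sign +
step 2: pivot -2 → sign −
step 3: pivot -1/5 → sign −
step 4: pivot 2 → sign +
signature = (2, 3, 0)

Answer: (2, 3, 0)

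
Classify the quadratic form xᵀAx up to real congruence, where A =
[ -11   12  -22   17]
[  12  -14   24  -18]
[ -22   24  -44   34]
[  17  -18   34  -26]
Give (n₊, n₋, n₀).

Answer: (1, 2, 1)

Derivation:
step 0: pivot -11 → sign −
step 1: pivot -10/11 → sign −
step 2: pivot 3/5 → sign +
step 3: row/col 3 already zero → sign 0
signature = (1, 2, 1)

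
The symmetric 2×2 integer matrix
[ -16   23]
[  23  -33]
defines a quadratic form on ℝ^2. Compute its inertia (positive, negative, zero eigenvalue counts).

step 0: pivot -16 → sign −
step 1: pivot 1/16 → sign +
signature = (1, 1, 0)

Answer: (1, 1, 0)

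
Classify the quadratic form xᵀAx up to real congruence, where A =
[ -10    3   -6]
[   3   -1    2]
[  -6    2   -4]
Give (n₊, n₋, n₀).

step 0: pivot -10 → sign −
step 1: pivot -1/10 → sign −
step 2: row/col 2 already zero → sign 0
signature = (0, 2, 1)

Answer: (0, 2, 1)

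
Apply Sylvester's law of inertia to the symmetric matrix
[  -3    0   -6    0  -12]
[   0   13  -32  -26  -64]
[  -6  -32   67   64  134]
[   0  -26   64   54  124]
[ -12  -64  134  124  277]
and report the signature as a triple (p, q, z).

Answer: (4, 1, 0)

Derivation:
step 0: pivot -3 → sign −
step 1: pivot 13 → sign +
step 2: pivot 3/13 → sign +
step 3: pivot 2 → sign +
step 4: pivot 1 → sign +
signature = (4, 1, 0)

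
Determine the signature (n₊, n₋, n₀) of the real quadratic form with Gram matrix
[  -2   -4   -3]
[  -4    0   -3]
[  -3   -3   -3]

step 0: pivot -2 → sign −
step 1: pivot 8 → sign +
step 2: pivot 3/8 → sign +
signature = (2, 1, 0)

Answer: (2, 1, 0)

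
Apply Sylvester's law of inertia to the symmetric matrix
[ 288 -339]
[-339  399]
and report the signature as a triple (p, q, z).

step 0: pivot 288 → sign +
step 1: pivot -1/32 → sign −
signature = (1, 1, 0)

Answer: (1, 1, 0)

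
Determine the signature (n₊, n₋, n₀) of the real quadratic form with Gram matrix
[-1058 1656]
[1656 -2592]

Answer: (0, 1, 1)

Derivation:
step 0: pivot -1058 → sign −
step 1: row/col 1 already zero → sign 0
signature = (0, 1, 1)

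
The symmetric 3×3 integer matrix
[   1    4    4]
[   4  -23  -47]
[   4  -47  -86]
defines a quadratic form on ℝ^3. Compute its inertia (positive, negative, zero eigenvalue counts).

Answer: (1, 2, 0)

Derivation:
step 0: pivot 1 → sign +
step 1: pivot -39 → sign −
step 2: pivot -3/13 → sign −
signature = (1, 2, 0)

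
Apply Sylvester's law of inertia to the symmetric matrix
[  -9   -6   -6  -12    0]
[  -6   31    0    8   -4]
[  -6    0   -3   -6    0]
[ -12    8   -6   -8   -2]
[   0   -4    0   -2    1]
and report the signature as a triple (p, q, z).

step 0: pivot -9 → sign −
step 1: pivot 35 → sign +
step 2: pivot 19/35 → sign +
step 3: pivot 12/19 → sign +
step 4: row/col 4 already zero → sign 0
signature = (3, 1, 1)

Answer: (3, 1, 1)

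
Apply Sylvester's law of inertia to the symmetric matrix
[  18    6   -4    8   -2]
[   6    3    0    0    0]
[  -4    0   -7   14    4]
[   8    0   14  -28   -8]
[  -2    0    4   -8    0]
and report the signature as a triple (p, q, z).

step 0: pivot 18 → sign +
step 1: pivot 1 → sign +
step 2: pivot -29/3 → sign −
step 3: pivot 2/29 → sign +
step 4: row/col 4 already zero → sign 0
signature = (3, 1, 1)

Answer: (3, 1, 1)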